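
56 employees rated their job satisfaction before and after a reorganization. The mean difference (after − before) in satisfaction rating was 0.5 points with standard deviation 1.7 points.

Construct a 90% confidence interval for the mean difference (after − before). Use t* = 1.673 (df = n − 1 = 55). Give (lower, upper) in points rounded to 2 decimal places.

(0.12, 0.88)

Paired design: SE = s_d/√n = 1.7/√56 = 0.2272.
t* = 1.673; margin of error = 1.673 × 0.2272 = 0.3801.
0.5 ± 0.3801 → (0.12, 0.88).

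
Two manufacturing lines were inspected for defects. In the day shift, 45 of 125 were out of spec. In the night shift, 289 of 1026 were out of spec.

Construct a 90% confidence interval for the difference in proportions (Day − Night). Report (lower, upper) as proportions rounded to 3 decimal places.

(0.004, 0.153)

First, p̂₁ = 45/125 = 0.3600; p̂₂ = 289/1026 = 0.2817.
The two standard errors are √(0.3600×0.6400/125) = 0.04293 and √(0.2817×0.7183/1026) = 0.01404.
Because the samples are independent, SE_diff = √(0.04293² + 0.01404²) = 0.04517.
Using z* = 1.645 for 90%, ME = 1.645 × 0.04517 = 0.07430.
p̂₁ − p̂₂ = 0.0783; interval 0.0783 ± 0.07430 gives (0.004, 0.153).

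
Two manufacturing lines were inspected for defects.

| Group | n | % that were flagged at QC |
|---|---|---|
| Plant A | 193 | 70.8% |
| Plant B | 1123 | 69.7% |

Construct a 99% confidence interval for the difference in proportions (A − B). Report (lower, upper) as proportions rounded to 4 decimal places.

(-0.0804, 0.1024)

SE₁ = √(p̂₁(1−p̂₁)/n₁) = √(0.7080·0.2920/193) = 0.03273; SE₂ = √(0.6970·0.3030/1123) = 0.01371.
Independent samples: SE of the difference = √(SE₁² + SE₂²) = √(0.0010712529 + 0.0001879641) = 0.03549.
z* for 99% confidence is 2.576, so the margin of error is 2.576 × 0.03549 = 0.09142.
Point estimate p̂₁ − p̂₂ = 0.7080 − 0.6970 = 0.0110.
0.0110 ± 0.09142 → (-0.0804, 0.1024).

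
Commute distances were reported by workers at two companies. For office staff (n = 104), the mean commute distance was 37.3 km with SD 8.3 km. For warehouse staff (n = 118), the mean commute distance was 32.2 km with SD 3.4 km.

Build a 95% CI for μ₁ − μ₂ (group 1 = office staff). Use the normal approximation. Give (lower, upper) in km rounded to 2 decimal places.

Per-group SEs: s₁/√n₁ = 8.3/√104 = 0.8139, s₂/√n₂ = 3.4/√118 = 0.3130.
Unpooled SE of the difference: √(0.66243321 + 0.097969) = 0.8720.
Margin of error = z* · SE = 1.960 × 0.8720 = 1.7091.
x̄₁ − x̄₂ = 37.3 − 32.2 = 5.1000.
CI: 5.1000 ± 1.7091 = (3.39, 6.81).

(3.39, 6.81)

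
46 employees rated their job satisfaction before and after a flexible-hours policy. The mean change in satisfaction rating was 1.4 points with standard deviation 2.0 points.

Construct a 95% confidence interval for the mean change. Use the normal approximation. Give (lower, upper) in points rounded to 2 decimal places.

Paired design: SE = s_d/√n = 2.0/√46 = 0.2949.
z* = 1.960; margin of error = 1.960 × 0.2949 = 0.5780.
1.4 ± 0.5780 → (0.82, 1.98).

(0.82, 1.98)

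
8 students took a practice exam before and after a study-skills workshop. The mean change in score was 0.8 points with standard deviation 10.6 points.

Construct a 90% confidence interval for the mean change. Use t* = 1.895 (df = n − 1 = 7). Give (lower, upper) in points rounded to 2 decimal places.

Paired design: SE = s_d/√n = 10.6/√8 = 3.7477.
t* = 1.895; margin of error = 1.895 × 3.7477 = 7.1019.
0.8 ± 7.1019 → (-6.30, 7.90).

(-6.30, 7.90)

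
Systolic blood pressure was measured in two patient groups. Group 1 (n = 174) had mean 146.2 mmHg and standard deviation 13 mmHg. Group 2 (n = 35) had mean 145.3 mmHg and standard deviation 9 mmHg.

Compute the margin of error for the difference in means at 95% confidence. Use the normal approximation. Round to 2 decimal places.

3.55

SE₁ = s₁/√n₁ = 13/√174 = 0.9855; SE₂ = 9/√35 = 1.5213.
Independent samples, unequal variances: SE_diff = √(SE₁² + SE₂²) = √(0.97121025 + 2.31435369) = 1.8126.
z* = 1.960, so margin of error = 1.960 × 1.8126 = 3.5527.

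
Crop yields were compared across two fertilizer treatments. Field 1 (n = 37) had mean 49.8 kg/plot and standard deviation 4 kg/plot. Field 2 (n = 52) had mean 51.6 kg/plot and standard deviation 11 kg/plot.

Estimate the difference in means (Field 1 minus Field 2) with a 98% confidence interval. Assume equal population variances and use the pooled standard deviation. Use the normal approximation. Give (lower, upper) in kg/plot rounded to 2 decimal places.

(-6.21, 2.61)

s_p = √[((n₁−1)s₁² + (n₂−1)s₂²)/(n₁+n₂−2)] = √[(36·4² + 51·11²)/87] = 8.8063.
SE = 8.8063·√(1/37 + 1/52) = 1.8940.
With z* = 2.326, margin = 2.326 × 1.8940 = 4.4054.
x̄₁ − x̄₂ = 49.8 − 51.6 = -1.8000; interval -1.8000 ± 4.4054 = (-6.21, 2.61).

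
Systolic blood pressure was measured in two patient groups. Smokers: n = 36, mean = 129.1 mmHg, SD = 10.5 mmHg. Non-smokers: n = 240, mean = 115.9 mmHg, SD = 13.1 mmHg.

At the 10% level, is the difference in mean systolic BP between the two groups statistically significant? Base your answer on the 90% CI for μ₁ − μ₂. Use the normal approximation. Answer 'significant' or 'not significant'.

Per-group SEs: s₁/√n₁ = 10.5/√36 = 1.7500, s₂/√n₂ = 13.1/√240 = 0.8456.
Unpooled SE of the difference: √(3.0625 + 0.71503936) = 1.9436.
Margin of error = z* · SE = 1.645 × 1.9436 = 3.1972.
x̄₁ − x̄₂ = 129.1 − 115.9 = 13.2000.
CI: 13.2000 ± 3.1972 = (10.0028, 16.3972).
The interval (10.0028, 16.3972) does not contain 0, so the difference is significant.

significant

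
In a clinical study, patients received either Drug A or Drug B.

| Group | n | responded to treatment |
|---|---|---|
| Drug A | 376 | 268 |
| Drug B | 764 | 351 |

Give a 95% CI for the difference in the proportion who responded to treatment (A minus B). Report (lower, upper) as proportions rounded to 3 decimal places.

(0.196, 0.311)

Sample proportions: 268/376 = 0.7128, 351/764 = 0.4594.
Each SE is √(p̂(1−p̂)/n): √(0.7128·0.2872/376) = 0.02333 and √(0.4594·0.5406/764) = 0.01803.
SE(p̂₁ − p̂₂) = √(SE₁² + SE₂²) = √(0.0005442889 + 0.0003250809) = 0.02949, since the two samples are independent.
At 95% confidence z* = 1.960; margin = 1.960 × 0.02949 = 0.05780.
The difference is 0.7128 − 0.4594 = 0.2534, so the interval is 0.2534 ± 0.05780 = (0.196, 0.311).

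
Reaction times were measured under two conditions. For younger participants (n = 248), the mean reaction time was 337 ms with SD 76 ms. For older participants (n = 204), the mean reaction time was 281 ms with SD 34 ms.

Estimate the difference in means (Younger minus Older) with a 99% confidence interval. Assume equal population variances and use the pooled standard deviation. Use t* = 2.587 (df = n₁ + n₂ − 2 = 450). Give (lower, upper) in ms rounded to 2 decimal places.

(41.14, 70.86)

Pooled variance s_p² = [247·76² + 203·34²] / (248+204−2) = 3691.8667, so s_p = 60.7607.
SE_diff = s_p·√(1/n₁ + 1/n₂) = 60.7607·√(1/248 + 1/204) = 5.7432.
t* = 2.587; margin = 2.587 × 5.7432 = 14.8577.
Difference = 337 − 281 = 56.0000.
56.0000 ± 14.8577 → (41.14, 70.86).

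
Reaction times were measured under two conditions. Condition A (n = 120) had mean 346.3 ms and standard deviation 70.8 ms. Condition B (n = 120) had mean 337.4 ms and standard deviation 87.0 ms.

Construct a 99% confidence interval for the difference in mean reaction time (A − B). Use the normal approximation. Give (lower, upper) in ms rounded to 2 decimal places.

(-17.48, 35.28)

Per-group SEs: s₁/√n₁ = 70.8/√120 = 6.4631, s₂/√n₂ = 87.0/√120 = 7.9420.
Unpooled SE of the difference: √(41.77166161 + 63.075364) = 10.2395.
Margin of error = z* · SE = 2.576 × 10.2395 = 26.3770.
x̄₁ − x̄₂ = 346.3 − 337.4 = 8.9000.
CI: 8.9000 ± 26.3770 = (-17.48, 35.28).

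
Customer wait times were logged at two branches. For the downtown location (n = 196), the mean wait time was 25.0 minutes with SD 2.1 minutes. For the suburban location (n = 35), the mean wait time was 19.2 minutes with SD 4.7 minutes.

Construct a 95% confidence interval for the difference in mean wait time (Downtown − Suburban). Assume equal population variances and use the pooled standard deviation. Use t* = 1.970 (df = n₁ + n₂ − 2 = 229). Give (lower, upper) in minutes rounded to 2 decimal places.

(4.84, 6.76)

s_p = √[((n₁−1)s₁² + (n₂−1)s₂²)/(n₁+n₂−2)] = √[(195·2.1² + 34·4.7²)/229] = 2.6524.
SE = 2.6524·√(1/196 + 1/35) = 0.4867.
With t* = 1.970, margin = 1.970 × 0.4867 = 0.9588.
x̄₁ − x̄₂ = 25.0 − 19.2 = 5.8000; interval 5.8000 ± 0.9588 = (4.84, 6.76).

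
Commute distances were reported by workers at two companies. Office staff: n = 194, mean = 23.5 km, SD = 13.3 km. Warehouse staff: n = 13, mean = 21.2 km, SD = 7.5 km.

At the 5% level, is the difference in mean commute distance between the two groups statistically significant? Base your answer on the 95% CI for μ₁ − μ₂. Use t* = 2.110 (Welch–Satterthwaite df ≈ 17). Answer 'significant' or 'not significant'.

not significant

Per-group SEs: s₁/√n₁ = 13.3/√194 = 0.9549, s₂/√n₂ = 7.5/√13 = 2.0801.
Unpooled SE of the difference: √(0.91183401 + 4.32681601) = 2.2888.
Margin of error = t* · SE = 2.110 × 2.2888 = 4.8294.
x̄₁ − x̄₂ = 23.5 − 21.2 = 2.3000.
CI: 2.3000 ± 4.8294 = (-2.5294, 7.1294).
The interval (-2.5294, 7.1294) contains 0, so the difference is not significant.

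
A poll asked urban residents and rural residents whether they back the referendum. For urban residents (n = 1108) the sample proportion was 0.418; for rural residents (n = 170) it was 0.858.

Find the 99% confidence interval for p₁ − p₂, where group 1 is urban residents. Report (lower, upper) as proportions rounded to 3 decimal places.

The two standard errors are √(0.4180×0.5820/1108) = 0.01482 and √(0.8580×0.1420/170) = 0.02677.
Because the samples are independent, SE_diff = √(0.01482² + 0.02677²) = 0.03060.
Using z* = 2.576 for 99%, ME = 2.576 × 0.03060 = 0.07883.
p̂₁ − p̂₂ = -0.4400; interval -0.4400 ± 0.07883 gives (-0.519, -0.361).

(-0.519, -0.361)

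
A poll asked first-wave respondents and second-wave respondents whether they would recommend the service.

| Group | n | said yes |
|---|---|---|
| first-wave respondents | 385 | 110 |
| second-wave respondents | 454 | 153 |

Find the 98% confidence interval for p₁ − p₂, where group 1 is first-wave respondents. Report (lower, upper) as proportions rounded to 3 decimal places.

(-0.126, 0.023)

p̂₁ = 110/385 = 0.2857 and p̂₂ = 153/454 = 0.3370.
SE₁ = √(p̂₁(1−p̂₁)/n₁) = √(0.2857·0.7143/385) = 0.02302; SE₂ = √(0.3370·0.6630/454) = 0.02218.
Independent samples: SE of the difference = √(SE₁² + SE₂²) = √(0.0005299204 + 0.0004919524) = 0.03197.
z* for 98% confidence is 2.326, so the margin of error is 2.326 × 0.03197 = 0.07436.
Point estimate p̂₁ − p̂₂ = 0.2857 − 0.3370 = -0.0513.
-0.0513 ± 0.07436 → (-0.126, 0.023).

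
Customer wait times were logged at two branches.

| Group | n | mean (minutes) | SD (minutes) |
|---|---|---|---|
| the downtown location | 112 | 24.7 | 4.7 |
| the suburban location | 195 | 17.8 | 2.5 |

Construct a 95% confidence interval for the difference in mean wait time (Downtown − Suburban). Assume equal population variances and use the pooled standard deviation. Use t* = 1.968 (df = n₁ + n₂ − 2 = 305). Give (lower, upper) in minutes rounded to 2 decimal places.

(6.09, 7.71)

s_p = √[((n₁−1)s₁² + (n₂−1)s₂²)/(n₁+n₂−2)] = √[(111·4.7² + 194·2.5²)/305] = 3.4662.
SE = 3.4662·√(1/112 + 1/195) = 0.4110.
With t* = 1.968, margin = 1.968 × 0.4110 = 0.8088.
x̄₁ − x̄₂ = 24.7 − 17.8 = 6.9000; interval 6.9000 ± 0.8088 = (6.09, 7.71).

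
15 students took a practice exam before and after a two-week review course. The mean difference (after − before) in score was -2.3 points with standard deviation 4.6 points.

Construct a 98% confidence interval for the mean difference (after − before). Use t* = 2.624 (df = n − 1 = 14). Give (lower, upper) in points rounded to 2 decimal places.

(-5.42, 0.82)

Paired design: SE = s_d/√n = 4.6/√15 = 1.1877.
t* = 2.624; margin of error = 2.624 × 1.1877 = 3.1165.
-2.3 ± 3.1165 → (-5.42, 0.82).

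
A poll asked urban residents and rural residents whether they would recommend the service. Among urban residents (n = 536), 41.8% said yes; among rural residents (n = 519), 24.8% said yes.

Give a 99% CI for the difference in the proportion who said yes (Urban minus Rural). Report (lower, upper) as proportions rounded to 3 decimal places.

SE₁ = √(p̂₁(1−p̂₁)/n₁) = √(0.4180·0.5820/536) = 0.02130; SE₂ = √(0.2480·0.7520/519) = 0.01896.
Independent samples: SE of the difference = √(SE₁² + SE₂²) = √(0.00045369 + 0.0003594816) = 0.02852.
z* for 99% confidence is 2.576, so the margin of error is 2.576 × 0.02852 = 0.07347.
Point estimate p̂₁ − p̂₂ = 0.4180 − 0.2480 = 0.1700.
0.1700 ± 0.07347 → (0.097, 0.243).

(0.097, 0.243)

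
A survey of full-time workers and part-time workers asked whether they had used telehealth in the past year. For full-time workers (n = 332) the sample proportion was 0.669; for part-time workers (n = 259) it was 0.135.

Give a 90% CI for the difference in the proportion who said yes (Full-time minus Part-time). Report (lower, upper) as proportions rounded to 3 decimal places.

(0.479, 0.589)

Each SE is √(p̂(1−p̂)/n): √(0.6690·0.3310/332) = 0.02583 and √(0.1350·0.8650/259) = 0.02123.
SE(p̂₁ − p̂₂) = √(SE₁² + SE₂²) = √(0.0006671889 + 0.0004507129) = 0.03344, since the two samples are independent.
At 90% confidence z* = 1.645; margin = 1.645 × 0.03344 = 0.05501.
The difference is 0.6690 − 0.1350 = 0.5340, so the interval is 0.5340 ± 0.05501 = (0.479, 0.589).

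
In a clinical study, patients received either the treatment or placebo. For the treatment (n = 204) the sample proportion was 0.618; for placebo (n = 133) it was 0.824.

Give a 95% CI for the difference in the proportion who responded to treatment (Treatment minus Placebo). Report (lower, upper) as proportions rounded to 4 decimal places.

The two standard errors are √(0.6180×0.3820/204) = 0.03402 and √(0.8240×0.1760/133) = 0.03302.
Because the samples are independent, SE_diff = √(0.03402² + 0.03302²) = 0.04741.
Using z* = 1.960 for 95%, ME = 1.960 × 0.04741 = 0.09292.
p̂₁ − p̂₂ = -0.2060; interval -0.2060 ± 0.09292 gives (-0.2989, -0.1131).

(-0.2989, -0.1131)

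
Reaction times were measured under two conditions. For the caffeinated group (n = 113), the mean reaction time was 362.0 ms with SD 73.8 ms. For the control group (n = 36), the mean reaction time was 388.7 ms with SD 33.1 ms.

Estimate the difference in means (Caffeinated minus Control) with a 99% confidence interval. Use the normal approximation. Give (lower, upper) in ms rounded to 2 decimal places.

Standard errors of each mean: 73.8/√113 = 6.9425 and 33.1/√36 = 5.5167.
SE(x̄₁ − x̄₂) = √(6.9425² + 5.5167²) = 8.8675 for independent samples with unequal variances.
With z* = 2.576, the margin is 2.576 × 8.8675 = 22.8427.
x̄₁ − x̄₂ = 362.0 − 388.7 = -26.7000; the interval is -26.7000 ± 22.8427 = (-49.54, -3.86).

(-49.54, -3.86)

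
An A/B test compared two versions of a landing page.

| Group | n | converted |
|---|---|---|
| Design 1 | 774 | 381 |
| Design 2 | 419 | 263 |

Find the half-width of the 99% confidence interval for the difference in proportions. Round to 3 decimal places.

0.076

p̂₁ = 381/774 = 0.4922 and p̂₂ = 263/419 = 0.6277.
SE₁ = √(p̂₁(1−p̂₁)/n₁) = √(0.4922·0.5078/774) = 0.01797; SE₂ = √(0.6277·0.3723/419) = 0.02362.
Independent samples: SE of the difference = √(SE₁² + SE₂²) = √(0.0003229209 + 0.0005579044) = 0.02968.
z* for 99% confidence is 2.576, so the margin of error is 2.576 × 0.02968 = 0.07646.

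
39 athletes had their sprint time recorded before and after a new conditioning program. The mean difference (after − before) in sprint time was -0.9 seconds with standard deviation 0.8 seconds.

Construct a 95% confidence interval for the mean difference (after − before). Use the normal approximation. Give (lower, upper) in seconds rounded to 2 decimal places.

This is a matched-pairs design, so SE = s_d/√n = 0.8/√39 = 0.1281.
Margin = 1.960 × 0.1281 = 0.2511; the interval is -0.9 ± 0.2511 = (-1.15, -0.65).

(-1.15, -0.65)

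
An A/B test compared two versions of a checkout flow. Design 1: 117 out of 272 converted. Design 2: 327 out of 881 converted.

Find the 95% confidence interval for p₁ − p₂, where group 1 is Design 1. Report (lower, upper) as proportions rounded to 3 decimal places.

First, p̂₁ = 117/272 = 0.4301; p̂₂ = 327/881 = 0.3712.
The two standard errors are √(0.4301×0.5699/272) = 0.03002 and √(0.3712×0.6288/881) = 0.01628.
Because the samples are independent, SE_diff = √(0.03002² + 0.01628²) = 0.03415.
Using z* = 1.960 for 95%, ME = 1.960 × 0.03415 = 0.06693.
p̂₁ − p̂₂ = 0.0589; interval 0.0589 ± 0.06693 gives (-0.008, 0.126).

(-0.008, 0.126)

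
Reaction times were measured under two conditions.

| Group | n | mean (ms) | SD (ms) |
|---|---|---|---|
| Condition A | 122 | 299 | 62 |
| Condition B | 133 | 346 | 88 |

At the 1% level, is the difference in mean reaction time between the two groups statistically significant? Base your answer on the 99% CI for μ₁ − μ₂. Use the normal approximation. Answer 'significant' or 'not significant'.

significant

Standard errors of each mean: 62/√122 = 5.6132 and 88/√133 = 7.6306.
SE(x̄₁ − x̄₂) = √(5.6132² + 7.6306²) = 9.4728 for independent samples with unequal variances.
With z* = 2.576, the margin is 2.576 × 9.4728 = 24.4019.
x̄₁ − x̄₂ = 299 − 346 = -47.0000; the interval is -47.0000 ± 24.4019 = (-71.4019, -22.5981).
The interval (-71.4019, -22.5981) does not contain 0, so the difference is significant.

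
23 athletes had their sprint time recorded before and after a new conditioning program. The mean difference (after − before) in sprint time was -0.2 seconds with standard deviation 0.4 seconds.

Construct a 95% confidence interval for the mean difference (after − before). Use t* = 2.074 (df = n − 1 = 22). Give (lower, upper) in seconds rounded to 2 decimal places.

Paired design: SE = s_d/√n = 0.4/√23 = 0.0834.
t* = 2.074; margin of error = 2.074 × 0.0834 = 0.1730.
-0.2 ± 0.1730 → (-0.37, -0.03).

(-0.37, -0.03)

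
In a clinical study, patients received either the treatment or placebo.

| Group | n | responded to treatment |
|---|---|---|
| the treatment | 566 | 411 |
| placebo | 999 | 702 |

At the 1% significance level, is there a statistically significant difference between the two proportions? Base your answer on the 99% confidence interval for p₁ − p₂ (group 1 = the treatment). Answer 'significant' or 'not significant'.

Sample proportions: 411/566 = 0.7261, 702/999 = 0.7027.
Each SE is √(p̂(1−p̂)/n): √(0.7261·0.2739/566) = 0.01875 and √(0.7027·0.2973/999) = 0.01446.
SE(p̂₁ − p̂₂) = √(SE₁² + SE₂²) = √(0.0003515625 + 0.0002090916) = 0.02368, since the two samples are independent.
At 99% confidence z* = 2.576; margin = 2.576 × 0.02368 = 0.06100.
The difference is 0.7261 − 0.7027 = 0.0234, so the interval is 0.0234 ± 0.06100 = (-0.03760, 0.08440).
The interval (-0.03760, 0.08440) contains 0, so the difference is not significant.

not significant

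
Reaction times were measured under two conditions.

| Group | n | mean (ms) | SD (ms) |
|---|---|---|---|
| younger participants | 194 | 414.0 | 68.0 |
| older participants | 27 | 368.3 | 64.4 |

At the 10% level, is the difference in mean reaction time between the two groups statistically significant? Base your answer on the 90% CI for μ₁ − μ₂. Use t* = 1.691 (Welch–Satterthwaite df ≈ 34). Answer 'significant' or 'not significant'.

significant

SE₁ = s₁/√n₁ = 68.0/√194 = 4.8821; SE₂ = 64.4/√27 = 12.3938.
Independent samples, unequal variances: SE_diff = √(SE₁² + SE₂²) = √(23.83490041 + 153.60627844) = 13.3207.
t* = 1.691, so margin of error = 1.691 × 13.3207 = 22.5253.
Difference in means = 414.0 − 368.3 = 45.7000.
45.7000 ± 22.5253 → (23.1747, 68.2253).
The interval (23.1747, 68.2253) does not contain 0, so the difference is significant.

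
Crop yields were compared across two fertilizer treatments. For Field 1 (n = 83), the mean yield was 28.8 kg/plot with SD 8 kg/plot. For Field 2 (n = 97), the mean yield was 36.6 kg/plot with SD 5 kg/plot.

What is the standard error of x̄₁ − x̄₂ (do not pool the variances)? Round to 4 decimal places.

1.0143

SE₁ = s₁/√n₁ = 8/√83 = 0.8781; SE₂ = 5/√97 = 0.5077.
Independent samples, unequal variances: SE_diff = √(SE₁² + SE₂²) = √(0.77105961 + 0.25775929) = 1.0143.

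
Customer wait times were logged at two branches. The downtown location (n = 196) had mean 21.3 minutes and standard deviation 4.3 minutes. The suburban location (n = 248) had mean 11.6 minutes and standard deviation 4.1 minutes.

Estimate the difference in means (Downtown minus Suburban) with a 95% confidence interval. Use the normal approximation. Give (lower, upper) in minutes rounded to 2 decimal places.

SE₁ = s₁/√n₁ = 4.3/√196 = 0.3071; SE₂ = 4.1/√248 = 0.2604.
Independent samples, unequal variances: SE_diff = √(SE₁² + SE₂²) = √(0.09431041 + 0.06780816) = 0.4026.
z* = 1.960, so margin of error = 1.960 × 0.4026 = 0.7891.
Difference in means = 21.3 − 11.6 = 9.7000.
9.7000 ± 0.7891 → (8.91, 10.49).

(8.91, 10.49)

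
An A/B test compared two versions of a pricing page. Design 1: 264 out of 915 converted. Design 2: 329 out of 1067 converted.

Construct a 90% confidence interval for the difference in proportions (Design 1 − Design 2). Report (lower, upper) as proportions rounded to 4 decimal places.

First, p̂₁ = 264/915 = 0.2885; p̂₂ = 329/1067 = 0.3083.
The two standard errors are √(0.2885×0.7115/915) = 0.01498 and √(0.3083×0.6917/1067) = 0.01414.
Because the samples are independent, SE_diff = √(0.01498² + 0.01414²) = 0.02060.
Using z* = 1.645 for 90%, ME = 1.645 × 0.02060 = 0.03389.
p̂₁ − p̂₂ = -0.0198; interval -0.0198 ± 0.03389 gives (-0.0537, 0.0141).

(-0.0537, 0.0141)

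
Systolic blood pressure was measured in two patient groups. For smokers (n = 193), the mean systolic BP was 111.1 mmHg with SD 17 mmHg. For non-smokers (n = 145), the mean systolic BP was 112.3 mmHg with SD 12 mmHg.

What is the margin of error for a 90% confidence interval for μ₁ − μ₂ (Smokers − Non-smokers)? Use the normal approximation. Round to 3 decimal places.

SE₁ = s₁/√n₁ = 17/√193 = 1.2237; SE₂ = 12/√145 = 0.9965.
Independent samples, unequal variances: SE_diff = √(SE₁² + SE₂²) = √(1.49744169 + 0.99301225) = 1.5781.
z* = 1.645, so margin of error = 1.645 × 1.5781 = 2.5960.

2.596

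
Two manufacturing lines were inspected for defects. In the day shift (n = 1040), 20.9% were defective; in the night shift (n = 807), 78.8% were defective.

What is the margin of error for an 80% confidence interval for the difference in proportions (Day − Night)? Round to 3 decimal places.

SE₁ = √(p̂₁(1−p̂₁)/n₁) = √(0.2090·0.7910/1040) = 0.01261; SE₂ = √(0.7880·0.2120/807) = 0.01439.
Independent samples: SE of the difference = √(SE₁² + SE₂²) = √(0.0001590121 + 0.0002070721) = 0.01913.
z* for 80% confidence is 1.282, so the margin of error is 1.282 × 0.01913 = 0.02452.

0.025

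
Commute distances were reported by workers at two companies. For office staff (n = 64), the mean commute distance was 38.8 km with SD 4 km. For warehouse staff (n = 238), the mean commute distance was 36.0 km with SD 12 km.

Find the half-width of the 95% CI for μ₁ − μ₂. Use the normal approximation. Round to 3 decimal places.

Per-group SEs: s₁/√n₁ = 4/√64 = 0.5000, s₂/√n₂ = 12/√238 = 0.7778.
Unpooled SE of the difference: √(0.25 + 0.60497284) = 0.9246.
Margin of error = z* · SE = 1.960 × 0.9246 = 1.8122.

1.812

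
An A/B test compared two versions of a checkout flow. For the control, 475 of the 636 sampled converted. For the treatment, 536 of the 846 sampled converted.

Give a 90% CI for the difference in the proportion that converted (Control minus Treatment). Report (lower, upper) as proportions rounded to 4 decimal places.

(0.0740, 0.1526)

Sample proportions: 475/636 = 0.7469, 536/846 = 0.6336.
Each SE is √(p̂(1−p̂)/n): √(0.7469·0.2531/636) = 0.01724 and √(0.6336·0.3664/846) = 0.01657.
SE(p̂₁ − p̂₂) = √(SE₁² + SE₂²) = √(0.0002972176 + 0.0002745649) = 0.02391, since the two samples are independent.
At 90% confidence z* = 1.645; margin = 1.645 × 0.02391 = 0.03933.
The difference is 0.7469 − 0.6336 = 0.1133, so the interval is 0.1133 ± 0.03933 = (0.0740, 0.1526).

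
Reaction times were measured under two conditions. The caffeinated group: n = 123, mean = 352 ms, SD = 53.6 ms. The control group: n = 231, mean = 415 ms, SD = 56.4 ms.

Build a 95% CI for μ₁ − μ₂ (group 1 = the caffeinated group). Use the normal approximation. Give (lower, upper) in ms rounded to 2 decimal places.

(-74.94, -51.06)

Standard errors of each mean: 53.6/√123 = 4.8329 and 56.4/√231 = 3.7108.
SE(x̄₁ − x̄₂) = √(4.8329² + 3.7108²) = 6.0932 for independent samples with unequal variances.
With z* = 1.960, the margin is 1.960 × 6.0932 = 11.9427.
x̄₁ − x̄₂ = 352 − 415 = -63.0000; the interval is -63.0000 ± 11.9427 = (-74.94, -51.06).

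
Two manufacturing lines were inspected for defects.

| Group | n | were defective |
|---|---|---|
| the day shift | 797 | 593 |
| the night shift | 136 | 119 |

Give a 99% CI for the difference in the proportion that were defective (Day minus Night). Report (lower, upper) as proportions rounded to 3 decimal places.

Sample proportions: 593/797 = 0.7440, 119/136 = 0.8750.
Each SE is √(p̂(1−p̂)/n): √(0.7440·0.2560/797) = 0.01546 and √(0.8750·0.1250/136) = 0.02836.
SE(p̂₁ − p̂₂) = √(SE₁² + SE₂²) = √(0.0002390116 + 0.0008042896) = 0.03230, since the two samples are independent.
At 99% confidence z* = 2.576; margin = 2.576 × 0.03230 = 0.08320.
The difference is 0.7440 − 0.8750 = -0.1310, so the interval is -0.1310 ± 0.08320 = (-0.214, -0.048).

(-0.214, -0.048)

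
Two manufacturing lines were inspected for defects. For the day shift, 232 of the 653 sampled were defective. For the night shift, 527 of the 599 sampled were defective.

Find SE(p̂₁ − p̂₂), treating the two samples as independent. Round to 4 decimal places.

0.0230

Sample proportions: 232/653 = 0.3553, 527/599 = 0.8798.
Each SE is √(p̂(1−p̂)/n): √(0.3553·0.6447/653) = 0.01873 and √(0.8798·0.1202/599) = 0.01329.
SE(p̂₁ − p̂₂) = √(SE₁² + SE₂²) = √(0.0003508129 + 0.0001766241) = 0.02297, since the two samples are independent.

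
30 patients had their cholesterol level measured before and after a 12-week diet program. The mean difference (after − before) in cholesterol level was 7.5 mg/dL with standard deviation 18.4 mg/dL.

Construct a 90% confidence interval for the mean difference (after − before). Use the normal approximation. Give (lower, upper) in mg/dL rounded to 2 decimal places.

Paired design: SE = s_d/√n = 18.4/√30 = 3.3594.
z* = 1.645; margin of error = 1.645 × 3.3594 = 5.5262.
7.5 ± 5.5262 → (1.97, 13.03).

(1.97, 13.03)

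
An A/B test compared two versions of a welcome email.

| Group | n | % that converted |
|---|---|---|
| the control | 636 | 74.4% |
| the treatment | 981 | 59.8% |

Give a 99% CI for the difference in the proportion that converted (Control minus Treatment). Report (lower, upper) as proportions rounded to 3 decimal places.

The two standard errors are √(0.7440×0.2560/636) = 0.01731 and √(0.5980×0.4020/981) = 0.01565.
Because the samples are independent, SE_diff = √(0.01731² + 0.01565²) = 0.02334.
Using z* = 2.576 for 99%, ME = 2.576 × 0.02334 = 0.06012.
p̂₁ − p̂₂ = 0.1460; interval 0.1460 ± 0.06012 gives (0.086, 0.206).

(0.086, 0.206)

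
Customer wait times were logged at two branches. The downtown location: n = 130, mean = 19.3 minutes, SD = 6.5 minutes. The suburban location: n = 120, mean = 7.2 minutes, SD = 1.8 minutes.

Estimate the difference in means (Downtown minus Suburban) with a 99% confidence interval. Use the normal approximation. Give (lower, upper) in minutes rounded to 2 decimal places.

Standard errors of each mean: 6.5/√130 = 0.5701 and 1.8/√120 = 0.1643.
SE(x̄₁ − x̄₂) = √(0.5701² + 0.1643²) = 0.5933 for independent samples with unequal variances.
With z* = 2.576, the margin is 2.576 × 0.5933 = 1.5283.
x̄₁ − x̄₂ = 19.3 − 7.2 = 12.1000; the interval is 12.1000 ± 1.5283 = (10.57, 13.63).

(10.57, 13.63)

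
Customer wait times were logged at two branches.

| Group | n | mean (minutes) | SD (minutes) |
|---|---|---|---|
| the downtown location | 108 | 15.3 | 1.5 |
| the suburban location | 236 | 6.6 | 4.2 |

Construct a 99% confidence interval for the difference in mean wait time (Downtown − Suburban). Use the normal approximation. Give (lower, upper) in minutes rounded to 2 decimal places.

Standard errors of each mean: 1.5/√108 = 0.1443 and 4.2/√236 = 0.2734.
SE(x̄₁ − x̄₂) = √(0.1443² + 0.2734²) = 0.3091 for independent samples with unequal variances.
With z* = 2.576, the margin is 2.576 × 0.3091 = 0.7962.
x̄₁ − x̄₂ = 15.3 − 6.6 = 8.7000; the interval is 8.7000 ± 0.7962 = (7.90, 9.50).

(7.90, 9.50)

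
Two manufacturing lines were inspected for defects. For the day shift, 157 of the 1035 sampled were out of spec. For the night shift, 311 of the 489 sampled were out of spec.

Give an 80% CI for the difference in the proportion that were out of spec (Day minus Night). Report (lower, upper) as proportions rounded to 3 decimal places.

(-0.516, -0.453)

Sample proportions: 157/1035 = 0.1517, 311/489 = 0.6360.
Each SE is √(p̂(1−p̂)/n): √(0.1517·0.8483/1035) = 0.01115 and √(0.6360·0.3640/489) = 0.02176.
SE(p̂₁ − p̂₂) = √(SE₁² + SE₂²) = √(0.0001243225 + 0.0004734976) = 0.02445, since the two samples are independent.
At 80% confidence z* = 1.282; margin = 1.282 × 0.02445 = 0.03134.
The difference is 0.1517 − 0.6360 = -0.4843, so the interval is -0.4843 ± 0.03134 = (-0.516, -0.453).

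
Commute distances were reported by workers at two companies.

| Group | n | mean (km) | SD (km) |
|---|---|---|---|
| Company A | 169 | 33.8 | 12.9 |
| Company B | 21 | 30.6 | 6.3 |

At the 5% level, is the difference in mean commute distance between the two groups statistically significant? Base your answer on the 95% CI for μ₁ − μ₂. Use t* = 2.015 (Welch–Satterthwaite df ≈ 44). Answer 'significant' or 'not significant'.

not significant

SE₁ = s₁/√n₁ = 12.9/√169 = 0.9923; SE₂ = 6.3/√21 = 1.3748.
Independent samples, unequal variances: SE_diff = √(SE₁² + SE₂²) = √(0.98465929 + 1.89007504) = 1.6955.
t* = 2.015, so margin of error = 2.015 × 1.6955 = 3.4164.
Difference in means = 33.8 − 30.6 = 3.2000.
3.2000 ± 3.4164 → (-0.2164, 6.6164).
The interval (-0.2164, 6.6164) contains 0, so the difference is not significant.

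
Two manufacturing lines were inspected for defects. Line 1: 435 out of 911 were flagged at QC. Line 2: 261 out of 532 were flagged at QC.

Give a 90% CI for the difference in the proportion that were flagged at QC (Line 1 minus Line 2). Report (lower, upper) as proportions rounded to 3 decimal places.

Sample proportions: 435/911 = 0.4775, 261/532 = 0.4906.
Each SE is √(p̂(1−p̂)/n): √(0.4775·0.5225/911) = 0.01655 and √(0.4906·0.5094/532) = 0.02167.
SE(p̂₁ − p̂₂) = √(SE₁² + SE₂²) = √(0.0002739025 + 0.0004695889) = 0.02727, since the two samples are independent.
At 90% confidence z* = 1.645; margin = 1.645 × 0.02727 = 0.04486.
The difference is 0.4775 − 0.4906 = -0.0131, so the interval is -0.0131 ± 0.04486 = (-0.058, 0.032).

(-0.058, 0.032)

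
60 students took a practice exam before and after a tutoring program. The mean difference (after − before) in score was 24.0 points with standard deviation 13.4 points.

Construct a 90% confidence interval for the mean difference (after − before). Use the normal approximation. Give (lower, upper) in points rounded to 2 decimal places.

This is a matched-pairs design, so SE = s_d/√n = 13.4/√60 = 1.7299.
Margin = 1.645 × 1.7299 = 2.8457; the interval is 24.0 ± 2.8457 = (21.15, 26.85).

(21.15, 26.85)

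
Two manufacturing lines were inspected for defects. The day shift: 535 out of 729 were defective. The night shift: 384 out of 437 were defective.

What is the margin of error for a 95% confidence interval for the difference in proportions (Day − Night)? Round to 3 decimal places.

0.044

p̂₁ = 535/729 = 0.7339 and p̂₂ = 384/437 = 0.8787.
SE₁ = √(p̂₁(1−p̂₁)/n₁) = √(0.7339·0.2661/729) = 0.01637; SE₂ = √(0.8787·0.1213/437) = 0.01562.
Independent samples: SE of the difference = √(SE₁² + SE₂²) = √(0.0002679769 + 0.0002439844) = 0.02263.
z* for 95% confidence is 1.960, so the margin of error is 1.960 × 0.02263 = 0.04435.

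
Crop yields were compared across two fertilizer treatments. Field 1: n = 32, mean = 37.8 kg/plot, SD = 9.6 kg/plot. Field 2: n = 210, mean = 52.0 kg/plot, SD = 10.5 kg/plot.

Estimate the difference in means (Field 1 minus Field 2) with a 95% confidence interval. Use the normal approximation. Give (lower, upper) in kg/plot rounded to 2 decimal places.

(-17.82, -10.58)

Standard errors of each mean: 9.6/√32 = 1.6971 and 10.5/√210 = 0.7246.
SE(x̄₁ − x̄₂) = √(1.6971² + 0.7246²) = 1.8453 for independent samples with unequal variances.
With z* = 1.960, the margin is 1.960 × 1.8453 = 3.6168.
x̄₁ − x̄₂ = 37.8 − 52.0 = -14.2000; the interval is -14.2000 ± 3.6168 = (-17.82, -10.58).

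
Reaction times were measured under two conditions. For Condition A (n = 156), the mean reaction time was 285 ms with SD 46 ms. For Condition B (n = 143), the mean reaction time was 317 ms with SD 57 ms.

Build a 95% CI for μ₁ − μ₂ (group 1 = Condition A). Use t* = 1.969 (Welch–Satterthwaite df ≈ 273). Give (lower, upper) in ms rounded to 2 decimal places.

(-43.86, -20.14)

Standard errors of each mean: 46/√156 = 3.6829 and 57/√143 = 4.7666.
SE(x̄₁ − x̄₂) = √(3.6829² + 4.7666²) = 6.0236 for independent samples with unequal variances.
With t* = 1.969, the margin is 1.969 × 6.0236 = 11.8605.
x̄₁ − x̄₂ = 285 − 317 = -32.0000; the interval is -32.0000 ± 11.8605 = (-43.86, -20.14).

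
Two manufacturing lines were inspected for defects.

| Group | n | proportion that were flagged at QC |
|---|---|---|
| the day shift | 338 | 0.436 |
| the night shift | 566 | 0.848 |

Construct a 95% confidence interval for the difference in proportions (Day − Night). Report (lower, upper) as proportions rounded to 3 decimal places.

(-0.473, -0.351)

The two standard errors are √(0.4360×0.5640/338) = 0.02697 and √(0.8480×0.1520/566) = 0.01509.
Because the samples are independent, SE_diff = √(0.02697² + 0.01509²) = 0.03090.
Using z* = 1.960 for 95%, ME = 1.960 × 0.03090 = 0.06056.
p̂₁ − p̂₂ = -0.4120; interval -0.4120 ± 0.06056 gives (-0.473, -0.351).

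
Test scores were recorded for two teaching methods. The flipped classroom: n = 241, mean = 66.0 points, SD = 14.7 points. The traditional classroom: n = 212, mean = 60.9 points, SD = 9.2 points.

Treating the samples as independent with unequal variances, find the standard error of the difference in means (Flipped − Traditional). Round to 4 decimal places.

1.1384

SE₁ = s₁/√n₁ = 14.7/√241 = 0.9469; SE₂ = 9.2/√212 = 0.6319.
Independent samples, unequal variances: SE_diff = √(SE₁² + SE₂²) = √(0.89661961 + 0.39929761) = 1.1384.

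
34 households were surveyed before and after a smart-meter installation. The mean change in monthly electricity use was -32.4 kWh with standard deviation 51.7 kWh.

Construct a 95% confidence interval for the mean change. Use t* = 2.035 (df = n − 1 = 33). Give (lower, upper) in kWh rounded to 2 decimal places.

This is a matched-pairs design, so SE = s_d/√n = 51.7/√34 = 8.8665.
Margin = 2.035 × 8.8665 = 18.0433; the interval is -32.4 ± 18.0433 = (-50.44, -14.36).

(-50.44, -14.36)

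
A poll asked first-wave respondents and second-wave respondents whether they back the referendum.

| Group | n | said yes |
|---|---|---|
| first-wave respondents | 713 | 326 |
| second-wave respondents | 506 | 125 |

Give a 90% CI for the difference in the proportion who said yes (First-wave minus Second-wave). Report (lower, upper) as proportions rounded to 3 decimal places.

Sample proportions: 326/713 = 0.4572, 125/506 = 0.2470.
Each SE is √(p̂(1−p̂)/n): √(0.4572·0.5428/713) = 0.01866 and √(0.2470·0.7530/506) = 0.01917.
SE(p̂₁ − p̂₂) = √(SE₁² + SE₂²) = √(0.0003481956 + 0.0003674889) = 0.02675, since the two samples are independent.
At 90% confidence z* = 1.645; margin = 1.645 × 0.02675 = 0.04400.
The difference is 0.4572 − 0.2470 = 0.2102, so the interval is 0.2102 ± 0.04400 = (0.166, 0.254).

(0.166, 0.254)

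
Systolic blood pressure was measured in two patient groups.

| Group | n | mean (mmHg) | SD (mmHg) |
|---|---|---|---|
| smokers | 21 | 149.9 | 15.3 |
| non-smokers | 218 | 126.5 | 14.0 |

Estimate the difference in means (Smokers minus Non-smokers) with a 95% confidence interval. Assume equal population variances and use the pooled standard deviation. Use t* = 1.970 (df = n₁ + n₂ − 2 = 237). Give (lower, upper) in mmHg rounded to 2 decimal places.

s_p = √[((n₁−1)s₁² + (n₂−1)s₂²)/(n₁+n₂−2)] = √[(20·15.3² + 217·14.0²)/237] = 14.1143.
SE = 14.1143·√(1/21 + 1/218) = 3.2249.
With t* = 1.970, margin = 1.970 × 3.2249 = 6.3531.
x̄₁ − x̄₂ = 149.9 − 126.5 = 23.4000; interval 23.4000 ± 6.3531 = (17.05, 29.75).

(17.05, 29.75)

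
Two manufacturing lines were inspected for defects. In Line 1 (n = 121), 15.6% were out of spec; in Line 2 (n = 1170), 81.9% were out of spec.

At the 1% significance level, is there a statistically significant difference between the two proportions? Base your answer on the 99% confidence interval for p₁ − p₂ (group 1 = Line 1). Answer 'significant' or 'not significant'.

SE₁ = √(p̂₁(1−p̂₁)/n₁) = √(0.1560·0.8440/121) = 0.03299; SE₂ = √(0.8190·0.1810/1170) = 0.01126.
Independent samples: SE of the difference = √(SE₁² + SE₂²) = √(0.0010883401 + 0.0001267876) = 0.03486.
z* for 99% confidence is 2.576, so the margin of error is 2.576 × 0.03486 = 0.08980.
Point estimate p̂₁ − p̂₂ = 0.1560 − 0.8190 = -0.6630.
-0.6630 ± 0.08980 → (-0.75280, -0.57320).
The interval (-0.75280, -0.57320) does not contain 0, so the difference is significant.

significant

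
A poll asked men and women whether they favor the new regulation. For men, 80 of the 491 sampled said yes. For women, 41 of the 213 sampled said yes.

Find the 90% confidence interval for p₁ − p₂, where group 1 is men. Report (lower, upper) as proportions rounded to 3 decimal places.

(-0.082, 0.023)

p̂₁ = 80/491 = 0.1629 and p̂₂ = 41/213 = 0.1925.
SE₁ = √(p̂₁(1−p̂₁)/n₁) = √(0.1629·0.8371/491) = 0.01667; SE₂ = √(0.1925·0.8075/213) = 0.02701.
Independent samples: SE of the difference = √(SE₁² + SE₂²) = √(0.0002778889 + 0.0007295401) = 0.03174.
z* for 90% confidence is 1.645, so the margin of error is 1.645 × 0.03174 = 0.05221.
Point estimate p̂₁ − p̂₂ = 0.1629 − 0.1925 = -0.0296.
-0.0296 ± 0.05221 → (-0.082, 0.023).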